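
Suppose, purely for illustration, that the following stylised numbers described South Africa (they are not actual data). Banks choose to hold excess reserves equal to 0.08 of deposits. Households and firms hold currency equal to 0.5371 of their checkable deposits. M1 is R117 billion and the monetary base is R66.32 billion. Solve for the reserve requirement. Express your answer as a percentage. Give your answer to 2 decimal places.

25.42%

Using m = M/MB = 117/66.32 ≈ 1.764174. Since m = (1 + c)/(c + rr + e), the denominator satisfies c + rr + e = (1 + c)/m = (1 + 0.5371) / 1.764174 ≈ 0.871286.
With c = 0.5371 and e = 0.08, the reserve requirement is 0.871286 − 0.5371 − 0.08 = 0.254186.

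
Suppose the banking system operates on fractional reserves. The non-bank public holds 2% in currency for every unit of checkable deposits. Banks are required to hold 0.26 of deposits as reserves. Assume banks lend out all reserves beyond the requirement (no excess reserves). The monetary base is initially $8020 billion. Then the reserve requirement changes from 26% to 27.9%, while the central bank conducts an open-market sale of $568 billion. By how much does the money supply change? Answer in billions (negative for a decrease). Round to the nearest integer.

Before: m₁ = (1 + 0.02) / (0.26 + 0.02) ≈ 3.64286, MB₁ = 8020, so M₁ = 3.64286 × 8020 = 29215.7372 billion.
After: m₂ = (1 + 0.02) / (0.279 + 0.02) ≈ 3.41137, MB₂ = 8020 − 568 = 7452, so M₂ = 3.41137 × 7452 ≈ 25421.5292 billion.
ΔM = M₂ − M₁ = 25421.5292 − 29215.7372 = -3794.208 billion.

-3794 billion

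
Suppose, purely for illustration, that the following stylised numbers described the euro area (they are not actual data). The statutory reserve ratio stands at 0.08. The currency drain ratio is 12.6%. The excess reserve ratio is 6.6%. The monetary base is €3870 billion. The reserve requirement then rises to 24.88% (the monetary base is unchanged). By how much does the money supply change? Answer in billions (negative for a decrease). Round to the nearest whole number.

Initially m₁ = (1 + 0.126) / (0.08 + 0.066 + 0.126) ≈ 4.13971, so M₁ = 4.13971 × 3870 = 16020.6777 billion.
After the change m₂ = (1 + 0.126) / (0.2488 + 0.066 + 0.126) ≈ 2.55445, so M₂ = 2.55445 × 3870 = 9885.7215 billion.
ΔM = M₂ − M₁ = 9885.7215 − 16020.6777 = -6134.9562 billion.

-6135 billion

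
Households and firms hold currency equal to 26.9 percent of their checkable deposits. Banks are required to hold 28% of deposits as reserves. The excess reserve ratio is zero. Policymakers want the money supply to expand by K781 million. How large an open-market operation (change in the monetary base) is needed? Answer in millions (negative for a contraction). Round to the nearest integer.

The money multiplier is m = (1 + c) / (rr + c) = (1 + 0.269) / (0.28 + 0.269) ≈ 2.3115.
ΔMB = ΔM / m = (+781) / 2.3115 ≈ 337.8758 million.

K338 million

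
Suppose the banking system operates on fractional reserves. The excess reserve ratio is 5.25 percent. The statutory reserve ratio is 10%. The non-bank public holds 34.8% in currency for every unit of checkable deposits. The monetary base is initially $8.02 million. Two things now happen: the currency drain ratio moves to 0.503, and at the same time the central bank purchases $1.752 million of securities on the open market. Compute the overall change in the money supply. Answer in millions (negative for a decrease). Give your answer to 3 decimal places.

Before: m₁ = (1 + 0.348) / (0.1 + 0.0525 + 0.348) ≈ 2.69331, MB₁ = 8.02, so M₁ = 2.69331 × 8.02 ≈ 21.6003 million.
After: m₂ = (1 + 0.503) / (0.1 + 0.0525 + 0.503) ≈ 2.29291, MB₂ = 8.02 + 1.752 = 9.772, so M₂ = 2.29291 × 9.772 ≈ 22.4063 million.
ΔM = M₂ − M₁ = 22.4063 − 21.6003 = 0.806 million.

$0.806 million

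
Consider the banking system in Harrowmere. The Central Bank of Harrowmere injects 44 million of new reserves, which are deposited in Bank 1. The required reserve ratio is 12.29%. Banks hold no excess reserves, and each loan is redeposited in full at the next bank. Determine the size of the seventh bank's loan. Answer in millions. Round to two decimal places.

Each bank lends a fraction (1 − rr) = 0.8771 of the deposit it receives, so Bank 7 receives 44·0.8771^6 and lends 44·0.8771^7 ≈ 17.5710 million.

17.57 million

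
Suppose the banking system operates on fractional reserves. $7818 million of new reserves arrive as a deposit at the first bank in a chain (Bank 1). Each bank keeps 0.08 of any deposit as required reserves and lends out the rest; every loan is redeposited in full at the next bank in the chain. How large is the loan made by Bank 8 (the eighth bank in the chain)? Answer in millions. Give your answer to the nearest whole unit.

Each bank lends a fraction (1 − rr) = 0.9200 of the deposit it receives, so Bank 8 receives 7818·0.9200^7 and lends 7818·0.9200^8 ≈ 4012.3452 million.

$4012 million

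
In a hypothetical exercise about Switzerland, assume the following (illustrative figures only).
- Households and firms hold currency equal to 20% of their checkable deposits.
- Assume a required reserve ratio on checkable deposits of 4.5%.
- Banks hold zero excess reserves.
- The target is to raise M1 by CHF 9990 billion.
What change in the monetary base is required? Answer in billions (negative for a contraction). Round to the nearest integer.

CHF 2040 billion

The money multiplier is m = (1 + c) / (rr + c) = (1 + 0.2) / (0.045 + 0.2) ≈ 4.89796.
ΔMB = ΔM / m = (+9990) / 4.89796 ≈ 2039.6247 billion.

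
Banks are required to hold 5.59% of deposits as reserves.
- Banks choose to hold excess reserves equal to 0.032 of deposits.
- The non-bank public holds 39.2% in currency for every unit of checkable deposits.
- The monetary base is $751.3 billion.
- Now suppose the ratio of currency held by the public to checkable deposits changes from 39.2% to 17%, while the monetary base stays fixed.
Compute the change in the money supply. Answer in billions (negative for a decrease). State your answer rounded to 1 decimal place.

$1229.2 billion

Initially m₁ = (1 + 0.392) / (0.0559 + 0.032 + 0.392) ≈ 2.90060, so M₁ = 2.90060 × 751.3 ≈ 2179.2208 billion.
After the change m₂ = (1 + 0.17) / (0.0559 + 0.032 + 0.17) ≈ 4.53664, so M₂ = 4.53664 × 751.3 ≈ 3408.3776 billion.
ΔM = M₂ − M₁ = 3408.3776 − 2179.2208 = 1229.1568 billion.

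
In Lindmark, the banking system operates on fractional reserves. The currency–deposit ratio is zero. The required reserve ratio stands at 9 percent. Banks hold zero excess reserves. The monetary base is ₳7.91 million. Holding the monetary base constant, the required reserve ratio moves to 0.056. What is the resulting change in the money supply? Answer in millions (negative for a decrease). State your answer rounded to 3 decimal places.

Initially m₁ = 1 / (0.09) ≈ 11.11111, so M₁ = 11.11111 × 7.91 ≈ 87.8889 million.
After the change m₂ = 1 / (0.056) ≈ 17.85714, so M₂ = 17.85714 × 7.91 ≈ 141.25 million.
ΔM = M₂ − M₁ = 141.25 − 87.8889 = 53.3611 million.

₳53.361 million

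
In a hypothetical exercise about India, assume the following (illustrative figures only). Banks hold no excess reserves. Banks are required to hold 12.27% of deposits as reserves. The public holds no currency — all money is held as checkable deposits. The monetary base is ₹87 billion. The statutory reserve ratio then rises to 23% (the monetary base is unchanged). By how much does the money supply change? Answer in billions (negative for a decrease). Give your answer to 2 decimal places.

-330.79 billion

Initially m₁ = 1 / (0.1227) ≈ 8.14996, so M₁ = 8.14996 × 87 ≈ 709.0465 billion.
After the change m₂ = 1 / (0.23) ≈ 4.34783, so M₂ = 4.34783 × 87 ≈ 378.2612 billion.
ΔM = M₂ − M₁ = 378.2612 − 709.0465 = -330.7853 billion.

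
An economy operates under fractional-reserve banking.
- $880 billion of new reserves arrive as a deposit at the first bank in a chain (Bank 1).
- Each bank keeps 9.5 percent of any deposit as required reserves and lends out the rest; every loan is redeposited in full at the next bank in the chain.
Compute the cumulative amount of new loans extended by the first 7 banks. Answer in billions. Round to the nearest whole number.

$4215 billion

Bank i lends (1 − rr)^i of the original deposit: Bank 1 lends 880·0.9050 = 796.4000, Bank 2 lends 880·0.9050² = 720.7420, and so on.
Summing a geometric series: total = 880·[0.9050·(1 − 0.9050^7) / (1 − 0.9050)] ≈ 4214.9660 billion.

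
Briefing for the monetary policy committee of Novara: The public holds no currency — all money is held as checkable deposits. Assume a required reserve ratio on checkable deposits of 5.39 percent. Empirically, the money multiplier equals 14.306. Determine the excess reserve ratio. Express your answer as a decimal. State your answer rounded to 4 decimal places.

0.0160

Using m = 14.306. Since m = (1 + c)/(c + rr + e), the denominator satisfies c + rr + e = (1 + c)/m = (1 + 0) / 14.306 ≈ 0.069901.
With c = 0 and rr = 0.0539, the excess reserve ratio is 0.069901 − 0 − 0.0539 = 0.016001.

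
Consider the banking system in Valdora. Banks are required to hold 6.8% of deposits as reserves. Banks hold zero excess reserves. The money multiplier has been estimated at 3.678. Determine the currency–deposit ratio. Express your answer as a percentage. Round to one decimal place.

Using m = 3.678. From m = (1 + c)/(c + rr + e), rearranging gives 1 + c = m·(c + rr + e), so c·(1 − m) = m·(rr + e) − 1.
Hence c = [m·(rr + e) − 1]/(1 − m) = [3.678 × (0.068 + 0) − 1] / (1 − 3.678) ≈ 0.280021.

28.0%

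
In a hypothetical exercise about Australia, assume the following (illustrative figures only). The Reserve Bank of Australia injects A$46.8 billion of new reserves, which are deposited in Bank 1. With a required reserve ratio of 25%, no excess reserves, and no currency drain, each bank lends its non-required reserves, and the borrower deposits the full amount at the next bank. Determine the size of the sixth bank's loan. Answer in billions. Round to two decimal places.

Each bank lends a fraction (1 − rr) = 0.7500 of the deposit it receives, so Bank 6 receives 46.8·0.7500^5 and lends 46.8·0.7500^6 ≈ 8.3294 billion.

A$8.33 billion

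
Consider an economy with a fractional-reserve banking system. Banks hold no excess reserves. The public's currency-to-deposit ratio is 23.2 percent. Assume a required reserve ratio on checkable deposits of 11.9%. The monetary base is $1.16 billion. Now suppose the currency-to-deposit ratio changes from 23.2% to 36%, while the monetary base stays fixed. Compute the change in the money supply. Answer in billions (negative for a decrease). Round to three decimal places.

Initially m₁ = (1 + 0.232) / (0.119 + 0.232) ≈ 3.50997, so M₁ = 3.50997 × 1.16 ≈ 4.0716 billion.
After the change m₂ = (1 + 0.36) / (0.119 + 0.36) ≈ 2.83925, so M₂ = 2.83925 × 1.16 ≈ 3.2935 billion.
ΔM = M₂ − M₁ = 3.2935 − 4.0716 = -0.7781 billion.

-0.778 billion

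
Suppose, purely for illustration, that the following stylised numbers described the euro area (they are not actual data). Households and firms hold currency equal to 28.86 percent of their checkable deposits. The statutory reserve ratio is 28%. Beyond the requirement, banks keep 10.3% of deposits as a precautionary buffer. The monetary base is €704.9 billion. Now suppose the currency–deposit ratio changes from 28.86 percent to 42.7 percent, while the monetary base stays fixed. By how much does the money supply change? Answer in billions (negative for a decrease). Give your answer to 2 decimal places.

Initially m₁ = (1 + 0.2886) / (0.28 + 0.103 + 0.2886) ≈ 1.918702, so M₁ = 1.918702 × 704.9 ≈ 1352.493 billion.
After the change m₂ = (1 + 0.427) / (0.28 + 0.103 + 0.427) ≈ 1.761728, so M₂ = 1.761728 × 704.9 ≈ 1241.8421 billion.
ΔM = M₂ − M₁ = 1241.8421 − 1352.493 = -110.6509 billion.

-110.65 billion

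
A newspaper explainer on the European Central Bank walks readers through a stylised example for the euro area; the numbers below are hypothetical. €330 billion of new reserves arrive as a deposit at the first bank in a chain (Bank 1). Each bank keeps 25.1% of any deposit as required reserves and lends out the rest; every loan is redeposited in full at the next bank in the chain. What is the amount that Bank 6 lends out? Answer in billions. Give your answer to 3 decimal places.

Each bank lends a fraction (1 − rr) = 0.7490 of the deposit it receives, so Bank 6 receives 330·0.7490^5 and lends 330·0.7490^6 ≈ 58.2646 billion.

€58.265 billion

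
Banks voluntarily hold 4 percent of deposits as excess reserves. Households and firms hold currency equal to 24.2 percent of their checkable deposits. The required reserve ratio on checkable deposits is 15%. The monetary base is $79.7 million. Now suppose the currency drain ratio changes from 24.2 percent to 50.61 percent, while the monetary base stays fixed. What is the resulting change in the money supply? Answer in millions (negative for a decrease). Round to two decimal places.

-56.70 million

Initially m₁ = (1 + 0.242) / (0.15 + 0.04 + 0.242) = 2.87500, so M₁ = 2.87500 × 79.7 = 229.1375 million.
After the change m₂ = (1 + 0.5061) / (0.15 + 0.04 + 0.5061) ≈ 2.16363, so M₂ = 2.16363 × 79.7 ≈ 172.4413 million.
ΔM = M₂ − M₁ = 172.4413 − 229.1375 = -56.6962 million.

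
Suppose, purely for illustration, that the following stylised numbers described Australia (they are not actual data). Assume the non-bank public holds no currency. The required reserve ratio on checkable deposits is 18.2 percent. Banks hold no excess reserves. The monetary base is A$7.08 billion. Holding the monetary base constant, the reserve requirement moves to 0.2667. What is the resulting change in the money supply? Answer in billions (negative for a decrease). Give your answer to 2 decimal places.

Initially m₁ = 1 / (0.182) ≈ 5.4945, so M₁ = 5.4945 × 7.08 ≈ 38.9011 billion.
After the change m₂ = 1 / (0.2667) ≈ 3.7495, so M₂ = 3.7495 × 7.08 ≈ 26.5465 billion.
ΔM = M₂ − M₁ = 26.5465 − 38.9011 = -12.3546 billion.

-12.35 billion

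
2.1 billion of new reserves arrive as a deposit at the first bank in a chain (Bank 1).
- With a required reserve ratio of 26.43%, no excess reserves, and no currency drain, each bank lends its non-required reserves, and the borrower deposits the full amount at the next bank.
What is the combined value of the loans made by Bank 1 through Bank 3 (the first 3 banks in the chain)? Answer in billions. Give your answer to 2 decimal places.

Bank i lends (1 − rr)^i of the original deposit: Bank 1 lends 2.1·0.7357 ≈ 1.5450, Bank 2 lends 2.1·0.7357² ≈ 1.1366, and so on.
Summing a geometric series: total = 2.1·[0.7357·(1 − 0.7357^3) / (1 − 0.7357)] ≈ 3.5178 billion.

3.52 billion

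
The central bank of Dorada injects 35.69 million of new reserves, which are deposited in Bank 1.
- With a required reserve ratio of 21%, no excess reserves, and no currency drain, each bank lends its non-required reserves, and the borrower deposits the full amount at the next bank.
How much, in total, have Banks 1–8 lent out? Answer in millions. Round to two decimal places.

113.89 million

Bank i lends (1 − rr)^i of the original deposit: Bank 1 lends 35.69·0.7900 = 28.1951, Bank 2 lends 35.69·0.7900² ≈ 22.2741, and so on.
Summing a geometric series: total = 35.69·[0.7900·(1 − 0.7900^8) / (1 − 0.7900)] ≈ 113.8933 million.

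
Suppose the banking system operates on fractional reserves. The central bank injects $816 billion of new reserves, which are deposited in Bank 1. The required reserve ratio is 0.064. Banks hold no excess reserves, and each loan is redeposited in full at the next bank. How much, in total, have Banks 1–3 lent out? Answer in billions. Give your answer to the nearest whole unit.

$2148 billion

Bank i lends (1 − rr)^i of the original deposit: Bank 1 lends 816·0.9360 = 763.7760, Bank 2 lends 816·0.9360² ≈ 714.8943, and so on.
Summing a geometric series: total = 816·[0.9360·(1 − 0.9360^3) / (1 − 0.9360)] ≈ 2147.8114 billion.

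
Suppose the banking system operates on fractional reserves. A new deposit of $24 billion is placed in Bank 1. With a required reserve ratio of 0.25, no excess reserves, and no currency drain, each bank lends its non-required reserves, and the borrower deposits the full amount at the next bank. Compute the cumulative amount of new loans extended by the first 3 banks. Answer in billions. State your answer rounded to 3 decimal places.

Bank i lends (1 − rr)^i of the original deposit: Bank 1 lends 24·0.7500 = 18.0000, Bank 2 lends 24·0.7500² = 13.5000, and so on.
Summing a geometric series: total = 24·[0.7500·(1 − 0.7500^3) / (1 − 0.7500)] = 41.6250 billion.

$41.625 billion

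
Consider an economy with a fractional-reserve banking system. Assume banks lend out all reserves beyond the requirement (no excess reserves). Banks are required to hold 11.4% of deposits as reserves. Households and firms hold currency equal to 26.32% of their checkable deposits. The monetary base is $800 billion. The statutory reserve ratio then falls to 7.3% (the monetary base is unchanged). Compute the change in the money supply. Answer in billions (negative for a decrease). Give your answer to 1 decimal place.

Initially m₁ = (1 + 0.2632) / (0.114 + 0.2632) ≈ 3.34889, so M₁ = 3.34889 × 800 = 2679.112 billion.
After the change m₂ = (1 + 0.2632) / (0.073 + 0.2632) ≈ 3.75729, so M₂ = 3.75729 × 800 = 3005.832 billion.
ΔM = M₂ − M₁ = 3005.832 − 2679.112 = 326.72 billion.

$326.7 billion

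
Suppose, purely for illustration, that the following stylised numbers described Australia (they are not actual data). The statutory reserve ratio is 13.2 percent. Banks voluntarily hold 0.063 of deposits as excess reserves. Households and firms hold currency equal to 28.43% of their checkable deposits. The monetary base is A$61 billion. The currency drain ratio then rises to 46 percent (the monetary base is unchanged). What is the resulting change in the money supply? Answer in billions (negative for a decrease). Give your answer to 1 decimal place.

-27.5 billion

Initially m₁ = (1 + 0.2843) / (0.132 + 0.063 + 0.2843) ≈ 2.6795, so M₁ = 2.6795 × 61 = 163.4495 billion.
After the change m₂ = (1 + 0.46) / (0.132 + 0.063 + 0.46) ≈ 2.2290, so M₂ = 2.2290 × 61 = 135.969 billion.
ΔM = M₂ − M₁ = 135.969 − 163.4495 = -27.4805 billion.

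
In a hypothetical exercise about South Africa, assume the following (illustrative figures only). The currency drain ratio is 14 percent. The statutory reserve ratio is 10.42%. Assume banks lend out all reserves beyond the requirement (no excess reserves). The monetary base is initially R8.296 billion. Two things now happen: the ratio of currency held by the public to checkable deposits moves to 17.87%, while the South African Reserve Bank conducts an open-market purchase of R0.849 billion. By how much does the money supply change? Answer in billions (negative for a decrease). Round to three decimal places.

Before: m₁ = (1 + 0.14) / (0.1042 + 0.14) ≈ 4.66830, MB₁ = 8.296, so M₁ = 4.66830 × 8.296 ≈ 38.7282 billion.
After: m₂ = (1 + 0.1787) / (0.1042 + 0.1787) ≈ 4.16649, MB₂ = 8.296 + 0.849 = 9.145, so M₂ = 4.16649 × 9.145 ≈ 38.1026 billion.
ΔM = M₂ − M₁ = 38.1026 − 38.7282 = -0.6256 billion.

-0.626 billion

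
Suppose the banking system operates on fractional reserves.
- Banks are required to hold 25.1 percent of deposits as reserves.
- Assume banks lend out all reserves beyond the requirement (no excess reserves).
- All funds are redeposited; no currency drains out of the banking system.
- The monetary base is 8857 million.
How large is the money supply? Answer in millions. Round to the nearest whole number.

With no currency drain or excess reserves, the money multiplier is m = 1/rr = 1/0.251 ≈ 3.98406.
Money supply M = m × MB = 3.98406 × 8857 ≈ 35286.8194 million.

35287 million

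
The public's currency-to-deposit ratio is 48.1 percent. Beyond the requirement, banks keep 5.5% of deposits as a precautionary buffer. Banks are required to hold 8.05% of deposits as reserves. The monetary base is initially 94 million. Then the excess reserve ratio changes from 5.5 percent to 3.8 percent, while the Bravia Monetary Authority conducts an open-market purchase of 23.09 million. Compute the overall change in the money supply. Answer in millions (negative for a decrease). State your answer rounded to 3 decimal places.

Before: m₁ = (1 + 0.481) / (0.0805 + 0.055 + 0.481) ≈ 2.4022709, MB₁ = 94, so M₁ = 2.4022709 × 94 ≈ 225.8135 million.
After: m₂ = (1 + 0.481) / (0.0805 + 0.038 + 0.481) ≈ 2.4703920, MB₂ = 94 + 23.09 = 117.09, so M₂ = 2.4703920 × 117.09 ≈ 289.2582 million.
ΔM = M₂ − M₁ = 289.2582 − 225.8135 = 63.4447 million.

63.445 million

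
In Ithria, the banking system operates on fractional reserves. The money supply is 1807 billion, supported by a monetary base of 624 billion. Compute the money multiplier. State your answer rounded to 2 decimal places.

2.90

The money multiplier is m = M / MB = 1807 / 624 ≈ 2.89583.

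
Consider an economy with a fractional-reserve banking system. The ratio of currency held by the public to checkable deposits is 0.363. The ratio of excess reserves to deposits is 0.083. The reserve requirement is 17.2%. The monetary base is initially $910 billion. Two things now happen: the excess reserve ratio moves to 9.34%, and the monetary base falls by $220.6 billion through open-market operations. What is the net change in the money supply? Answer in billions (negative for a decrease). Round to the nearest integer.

Before: m₁ = (1 + 0.363) / (0.172 + 0.083 + 0.363) ≈ 2.2055, MB₁ = 910, so M₁ = 2.2055 × 910 = 2007.005 billion.
After: m₂ = (1 + 0.363) / (0.172 + 0.0934 + 0.363) ≈ 2.1690, MB₂ = 910 − 220.6 = 689.4, so M₂ = 2.1690 × 689.4 = 1495.3086 billion.
ΔM = M₂ − M₁ = 1495.3086 − 2007.005 = -511.6964 billion.

-512 billion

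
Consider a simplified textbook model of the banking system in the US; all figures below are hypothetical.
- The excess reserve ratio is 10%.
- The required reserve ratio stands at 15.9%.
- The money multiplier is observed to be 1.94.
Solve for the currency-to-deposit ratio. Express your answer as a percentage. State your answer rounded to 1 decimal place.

52.9%

Using m = 1.94. From m = (1 + c)/(c + rr + e), rearranging gives 1 + c = m·(c + rr + e), so c·(1 − m) = m·(rr + e) − 1.
Hence c = [m·(rr + e) − 1]/(1 − m) = [1.94 × (0.159 + 0.1) − 1] / (1 − 1.94) ≈ 0.529298.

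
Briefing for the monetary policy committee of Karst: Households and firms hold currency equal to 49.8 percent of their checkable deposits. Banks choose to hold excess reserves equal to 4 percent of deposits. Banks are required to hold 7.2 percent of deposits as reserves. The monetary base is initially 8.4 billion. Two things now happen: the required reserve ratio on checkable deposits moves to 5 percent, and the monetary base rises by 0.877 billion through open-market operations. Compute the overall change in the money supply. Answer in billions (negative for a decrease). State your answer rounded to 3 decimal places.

3.006 billion

Before: m₁ = (1 + 0.498) / (0.072 + 0.04 + 0.498) ≈ 2.45574, MB₁ = 8.4, so M₁ = 2.45574 × 8.4 ≈ 20.6282 billion.
After: m₂ = (1 + 0.498) / (0.05 + 0.04 + 0.498) ≈ 2.54762, MB₂ = 8.4 + 0.877 = 9.277, so M₂ = 2.54762 × 9.277 ≈ 23.6343 billion.
ΔM = M₂ − M₁ = 23.6343 − 20.6282 = 3.0061 billion.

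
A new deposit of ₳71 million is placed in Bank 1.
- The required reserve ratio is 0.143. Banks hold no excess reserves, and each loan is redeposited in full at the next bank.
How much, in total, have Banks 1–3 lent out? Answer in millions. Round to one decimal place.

₳157.7 million

Bank i lends (1 − rr)^i of the original deposit: Bank 1 lends 71·0.8570 = 60.8470, Bank 2 lends 71·0.8570² ≈ 52.1459, and so on.
Summing a geometric series: total = 71·[0.8570·(1 − 0.8570^3) / (1 − 0.8570)] ≈ 157.6819 million.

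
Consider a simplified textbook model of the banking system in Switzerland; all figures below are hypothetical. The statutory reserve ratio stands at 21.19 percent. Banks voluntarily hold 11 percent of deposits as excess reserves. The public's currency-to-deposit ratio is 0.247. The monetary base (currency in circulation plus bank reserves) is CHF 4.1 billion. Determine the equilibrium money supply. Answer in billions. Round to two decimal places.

The money multiplier is m = (1 + c) / (rr + e + c) = (1 + 0.247) / (0.2119 + 0.11 + 0.247) ≈ 2.1919.
So M = m × MB = 2.1919 × 4.1 ≈ 8.9868 billion.

CHF 8.99 billion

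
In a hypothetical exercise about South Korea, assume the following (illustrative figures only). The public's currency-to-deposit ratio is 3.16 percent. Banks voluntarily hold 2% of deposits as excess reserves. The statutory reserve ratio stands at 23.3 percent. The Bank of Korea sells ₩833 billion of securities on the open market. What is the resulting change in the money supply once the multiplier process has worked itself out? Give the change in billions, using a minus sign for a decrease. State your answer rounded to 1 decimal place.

The money multiplier is m = (1 + c) / (rr + e + c) = (1 + 0.0316) / (0.233 + 0.02 + 0.0316) ≈ 3.62474.
The sale removes 833 billion of base, so ΔM = m × ΔMB = 3.62474 × (−833) ≈ -3019.4084 billion.

-3019.4 billion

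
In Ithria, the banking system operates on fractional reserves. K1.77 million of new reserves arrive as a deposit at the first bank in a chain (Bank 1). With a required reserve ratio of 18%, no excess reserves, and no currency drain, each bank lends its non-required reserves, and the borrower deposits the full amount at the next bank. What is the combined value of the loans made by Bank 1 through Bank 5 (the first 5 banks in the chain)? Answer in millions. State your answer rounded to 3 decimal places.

Bank i lends (1 − rr)^i of the original deposit: Bank 1 lends 1.77·0.8200 = 1.4514, Bank 2 lends 1.77·0.8200² ≈ 1.1901, and so on.
Summing a geometric series: total = 1.77·[0.8200·(1 − 0.8200^5) / (1 − 0.8200)] ≈ 5.0739 million.

K5.074 million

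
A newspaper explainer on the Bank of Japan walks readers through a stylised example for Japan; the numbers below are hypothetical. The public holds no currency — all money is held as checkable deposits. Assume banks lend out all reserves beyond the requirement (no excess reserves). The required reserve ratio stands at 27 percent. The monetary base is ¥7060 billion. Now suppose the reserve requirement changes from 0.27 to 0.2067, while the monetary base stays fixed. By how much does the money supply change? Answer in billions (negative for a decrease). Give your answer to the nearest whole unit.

Initially m₁ = 1 / (0.27) ≈ 3.70370, so M₁ = 3.70370 × 7060 = 26148.122 billion.
After the change m₂ = 1 / (0.2067) ≈ 4.83793, so M₂ = 4.83793 × 7060 = 34155.7858 billion.
ΔM = M₂ − M₁ = 34155.7858 − 26148.122 = 8007.6638 billion.

¥8008 billion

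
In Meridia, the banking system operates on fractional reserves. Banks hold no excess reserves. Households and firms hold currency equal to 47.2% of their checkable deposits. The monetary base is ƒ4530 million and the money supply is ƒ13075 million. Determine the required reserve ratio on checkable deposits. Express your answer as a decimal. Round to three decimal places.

0.038

Using m = M/MB = 13075/4530 ≈ 2.886313. Since m = (1 + c)/(c + rr + e), the denominator satisfies c + rr + e = (1 + c)/m = (1 + 0.472) / 2.886313 ≈ 0.509993.
With c = 0.472 and e = 0, the required reserve ratio on checkable deposits is 0.509993 − 0.472 − 0 = 0.037993.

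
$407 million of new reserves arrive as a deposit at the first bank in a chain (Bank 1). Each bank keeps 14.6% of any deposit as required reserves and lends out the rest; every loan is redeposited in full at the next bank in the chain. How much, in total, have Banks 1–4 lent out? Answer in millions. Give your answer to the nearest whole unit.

$1114 million

Bank i lends (1 − rr)^i of the original deposit: Bank 1 lends 407·0.8540 = 347.5780, Bank 2 lends 407·0.8540² ≈ 296.8316, and so on.
Summing a geometric series: total = 407·[0.8540·(1 − 0.8540^4) / (1 − 0.8540)] ≈ 1114.3879 million.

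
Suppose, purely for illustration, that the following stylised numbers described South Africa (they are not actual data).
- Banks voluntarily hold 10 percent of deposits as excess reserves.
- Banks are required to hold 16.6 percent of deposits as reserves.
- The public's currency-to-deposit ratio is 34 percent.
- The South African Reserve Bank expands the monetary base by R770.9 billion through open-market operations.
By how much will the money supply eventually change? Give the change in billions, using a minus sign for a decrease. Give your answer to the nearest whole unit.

The money multiplier is m = (1 + c) / (rr + e + c) = (1 + 0.34) / (0.166 + 0.1 + 0.34) ≈ 2.2112.
The purchase adds 770.9 billion of base, so ΔM = m × ΔMB = 2.2112 × (+770.9) ≈ 1704.6141 billion.

R1705 billion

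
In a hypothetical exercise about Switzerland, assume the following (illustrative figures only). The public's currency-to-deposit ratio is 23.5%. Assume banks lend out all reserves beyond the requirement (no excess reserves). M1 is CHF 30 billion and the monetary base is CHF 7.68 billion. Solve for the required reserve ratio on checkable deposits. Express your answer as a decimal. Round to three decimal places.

0.081

Using m = M/MB = 30/7.68 = 3.906250. Since m = (1 + c)/(c + rr + e), the denominator satisfies c + rr + e = (1 + c)/m = (1 + 0.235) / 3.906250 = 0.316160.
With c = 0.235 and e = 0, the required reserve ratio on checkable deposits is 0.316160 − 0.235 − 0 = 0.08116.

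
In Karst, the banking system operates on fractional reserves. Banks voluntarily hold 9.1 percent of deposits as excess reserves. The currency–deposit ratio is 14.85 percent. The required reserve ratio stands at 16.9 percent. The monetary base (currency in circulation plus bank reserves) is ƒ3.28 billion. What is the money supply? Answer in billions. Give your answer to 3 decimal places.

ƒ9.222 billion

The money multiplier is m = (1 + c) / (rr + e + c) = (1 + 0.1485) / (0.169 + 0.091 + 0.1485) ≈ 2.81151.
So M = m × MB = 2.81151 × 3.28 ≈ 9.2218 billion.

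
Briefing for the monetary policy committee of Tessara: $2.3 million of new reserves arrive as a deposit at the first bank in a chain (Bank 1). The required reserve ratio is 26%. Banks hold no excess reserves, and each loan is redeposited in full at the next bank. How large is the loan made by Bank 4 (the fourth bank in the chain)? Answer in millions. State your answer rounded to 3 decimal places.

Each bank lends a fraction (1 − rr) = 0.7400 of the deposit it receives, so Bank 4 receives 2.3·0.7400^3 and lends 2.3·0.7400^4 ≈ 0.6897 million.

$0.690 million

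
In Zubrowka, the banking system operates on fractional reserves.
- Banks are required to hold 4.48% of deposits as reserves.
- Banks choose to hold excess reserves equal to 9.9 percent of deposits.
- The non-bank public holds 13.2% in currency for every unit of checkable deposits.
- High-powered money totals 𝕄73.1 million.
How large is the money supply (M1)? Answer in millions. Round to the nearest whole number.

The money multiplier is m = (1 + c) / (rr + e + c) = (1 + 0.132) / (0.0448 + 0.099 + 0.132) ≈ 4.1044.
So M = m × MB = 4.1044 × 73.1 ≈ 300.0316 million.

𝕄300 million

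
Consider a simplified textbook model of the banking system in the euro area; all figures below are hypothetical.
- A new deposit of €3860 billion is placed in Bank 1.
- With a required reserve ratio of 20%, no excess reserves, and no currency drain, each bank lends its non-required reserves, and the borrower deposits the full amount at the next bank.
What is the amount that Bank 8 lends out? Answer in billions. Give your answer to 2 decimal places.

Each bank lends a fraction (1 − rr) = 0.8000 of the deposit it receives, so Bank 8 receives 3860·0.8000^7 and lends 3860·0.8000^8 ≈ 647.6005 billion.

€647.60 billion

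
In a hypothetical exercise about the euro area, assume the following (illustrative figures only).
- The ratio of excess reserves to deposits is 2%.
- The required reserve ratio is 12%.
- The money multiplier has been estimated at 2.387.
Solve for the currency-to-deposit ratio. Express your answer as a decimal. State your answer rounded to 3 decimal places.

Using m = 2.387. From m = (1 + c)/(c + rr + e), rearranging gives 1 + c = m·(c + rr + e), so c·(1 − m) = m·(rr + e) − 1.
Hence c = [m·(rr + e) − 1]/(1 − m) = [2.387 × (0.12 + 0.02) − 1] / (1 − 2.387) ≈ 0.480043.

0.480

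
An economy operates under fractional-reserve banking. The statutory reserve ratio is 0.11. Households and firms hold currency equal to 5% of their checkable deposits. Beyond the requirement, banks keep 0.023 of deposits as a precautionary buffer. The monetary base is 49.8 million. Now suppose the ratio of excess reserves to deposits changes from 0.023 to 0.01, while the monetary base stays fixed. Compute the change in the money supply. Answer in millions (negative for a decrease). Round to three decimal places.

Initially m₁ = (1 + 0.05) / (0.11 + 0.023 + 0.05) ≈ 5.737705, so M₁ = 5.737705 × 49.8 ≈ 285.7377 million.
After the change m₂ = (1 + 0.05) / (0.11 + 0.01 + 0.05) ≈ 6.176471, so M₂ = 6.176471 × 49.8 ≈ 307.5883 million.
ΔM = M₂ − M₁ = 307.5883 − 285.7377 = 21.8506 million.

21.851 million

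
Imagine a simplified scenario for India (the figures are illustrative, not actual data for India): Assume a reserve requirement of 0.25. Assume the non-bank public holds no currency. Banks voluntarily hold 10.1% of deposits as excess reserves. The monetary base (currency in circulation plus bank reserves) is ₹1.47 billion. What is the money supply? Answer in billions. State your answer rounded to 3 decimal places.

₹4.188 billion

The money multiplier is m = 1 / (rr + e) = 1 / (0.25 + 0.101) ≈ 2.84900.
So M = m × MB = 2.84900 × 1.47 ≈ 4.188 billion.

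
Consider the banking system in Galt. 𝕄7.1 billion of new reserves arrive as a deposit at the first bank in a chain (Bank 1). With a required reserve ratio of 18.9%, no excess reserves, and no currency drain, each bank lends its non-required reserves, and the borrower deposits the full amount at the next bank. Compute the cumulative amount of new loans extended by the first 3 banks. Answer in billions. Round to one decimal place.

𝕄14.2 billion

Bank i lends (1 − rr)^i of the original deposit: Bank 1 lends 7.1·0.8110 = 5.7581, Bank 2 lends 7.1·0.8110² ≈ 4.6698, and so on.
Summing a geometric series: total = 7.1·[0.8110·(1 − 0.8110^3) / (1 − 0.8110)] ≈ 14.2151 billion.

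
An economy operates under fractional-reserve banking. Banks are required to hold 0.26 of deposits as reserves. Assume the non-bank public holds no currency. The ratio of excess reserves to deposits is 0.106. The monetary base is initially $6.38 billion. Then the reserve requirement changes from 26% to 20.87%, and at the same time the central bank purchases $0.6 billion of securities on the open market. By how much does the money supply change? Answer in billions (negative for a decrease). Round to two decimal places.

Before: m₁ = 1 / (0.26 + 0.106) ≈ 2.7322, MB₁ = 6.38, so M₁ = 2.7322 × 6.38 ≈ 17.4314 billion.
After: m₂ = 1 / (0.2087 + 0.106) ≈ 3.1776, MB₂ = 6.38 + 0.6 = 6.98, so M₂ = 3.1776 × 6.98 ≈ 22.1796 billion.
ΔM = M₂ − M₁ = 22.1796 − 17.4314 = 4.7482 billion.

$4.75 billion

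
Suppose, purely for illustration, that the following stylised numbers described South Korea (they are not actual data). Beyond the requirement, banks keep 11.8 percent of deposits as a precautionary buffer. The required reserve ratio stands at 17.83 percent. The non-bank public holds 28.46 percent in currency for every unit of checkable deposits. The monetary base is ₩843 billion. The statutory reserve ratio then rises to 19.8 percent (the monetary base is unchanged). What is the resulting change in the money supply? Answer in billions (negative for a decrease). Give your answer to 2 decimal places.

Initially m₁ = (1 + 0.2846) / (0.1783 + 0.118 + 0.2846) ≈ 2.211396, so M₁ = 2.211396 × 843 ≈ 1864.2068 billion.
After the change m₂ = (1 + 0.2846) / (0.198 + 0.118 + 0.2846) ≈ 2.138861, so M₂ = 2.138861 × 843 ≈ 1803.0598 billion.
ΔM = M₂ − M₁ = 1803.0598 − 1864.2068 = -61.147 billion.

-61.15 billion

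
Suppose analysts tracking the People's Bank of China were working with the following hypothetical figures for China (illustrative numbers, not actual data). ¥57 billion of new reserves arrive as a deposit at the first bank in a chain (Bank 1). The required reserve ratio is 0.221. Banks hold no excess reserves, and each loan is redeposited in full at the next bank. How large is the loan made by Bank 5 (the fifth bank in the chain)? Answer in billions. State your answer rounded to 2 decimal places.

¥16.35 billion

Each bank lends a fraction (1 − rr) = 0.7790 of the deposit it receives, so Bank 5 receives 57·0.7790^4 and lends 57·0.7790^5 ≈ 16.3517 billion.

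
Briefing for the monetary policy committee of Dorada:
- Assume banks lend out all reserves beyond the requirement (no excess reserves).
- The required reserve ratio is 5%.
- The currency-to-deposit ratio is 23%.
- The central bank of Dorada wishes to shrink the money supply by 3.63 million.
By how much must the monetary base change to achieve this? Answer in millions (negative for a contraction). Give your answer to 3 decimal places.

-0.826 million

The money multiplier is m = (1 + c) / (rr + c) = (1 + 0.23) / (0.05 + 0.23) ≈ 4.39286.
ΔMB = ΔM / m = (−3.63) / 4.39286 ≈ -0.8263 million.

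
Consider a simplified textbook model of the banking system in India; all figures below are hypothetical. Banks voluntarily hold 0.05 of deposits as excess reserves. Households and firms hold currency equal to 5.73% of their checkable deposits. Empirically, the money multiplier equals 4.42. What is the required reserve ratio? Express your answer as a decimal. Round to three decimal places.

0.132

Using m = 4.42. Since m = (1 + c)/(c + rr + e), the denominator satisfies c + rr + e = (1 + c)/m = (1 + 0.0573) / 4.42 ≈ 0.239208.
With c = 0.0573 and e = 0.05, the required reserve ratio is 0.239208 − 0.0573 − 0.05 = 0.131908.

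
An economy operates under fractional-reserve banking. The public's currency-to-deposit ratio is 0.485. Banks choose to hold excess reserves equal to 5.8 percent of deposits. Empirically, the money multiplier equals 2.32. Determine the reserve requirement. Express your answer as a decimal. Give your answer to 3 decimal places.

Using m = 2.32. Since m = (1 + c)/(c + rr + e), the denominator satisfies c + rr + e = (1 + c)/m = (1 + 0.485) / 2.32 ≈ 0.640086.
With c = 0.485 and e = 0.058, the reserve requirement is 0.640086 − 0.485 − 0.058 = 0.097086.

0.097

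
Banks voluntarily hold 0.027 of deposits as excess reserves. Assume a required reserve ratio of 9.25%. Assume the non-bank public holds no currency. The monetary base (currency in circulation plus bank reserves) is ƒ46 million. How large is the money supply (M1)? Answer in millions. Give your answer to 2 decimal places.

ƒ384.94 million

The money multiplier is m = 1 / (rr + e) = 1 / (0.0925 + 0.027) ≈ 8.36820.
So M = m × MB = 8.36820 × 46 = 384.9372 million.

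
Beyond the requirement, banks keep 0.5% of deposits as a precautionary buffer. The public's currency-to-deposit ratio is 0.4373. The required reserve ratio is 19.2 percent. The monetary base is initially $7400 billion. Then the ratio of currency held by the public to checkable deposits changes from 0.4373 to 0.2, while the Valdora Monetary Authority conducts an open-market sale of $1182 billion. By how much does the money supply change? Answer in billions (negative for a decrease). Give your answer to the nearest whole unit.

$2027 billion

Before: m₁ = (1 + 0.4373) / (0.192 + 0.005 + 0.4373) ≈ 2.26596, MB₁ = 7400, so M₁ = 2.26596 × 7400 = 16768.104 billion.
After: m₂ = (1 + 0.2) / (0.192 + 0.005 + 0.2) ≈ 3.02267, MB₂ = 7400 − 1182 = 6218, so M₂ = 3.02267 × 6218 ≈ 18794.9621 billion.
ΔM = M₂ − M₁ = 18794.9621 − 16768.104 = 2026.8581 billion.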